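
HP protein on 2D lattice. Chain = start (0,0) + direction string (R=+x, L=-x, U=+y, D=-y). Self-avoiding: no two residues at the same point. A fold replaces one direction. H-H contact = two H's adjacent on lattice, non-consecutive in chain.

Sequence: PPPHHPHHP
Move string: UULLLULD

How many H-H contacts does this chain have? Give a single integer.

Positions: [(0, 0), (0, 1), (0, 2), (-1, 2), (-2, 2), (-3, 2), (-3, 3), (-4, 3), (-4, 2)]
No H-H contacts found.

Answer: 0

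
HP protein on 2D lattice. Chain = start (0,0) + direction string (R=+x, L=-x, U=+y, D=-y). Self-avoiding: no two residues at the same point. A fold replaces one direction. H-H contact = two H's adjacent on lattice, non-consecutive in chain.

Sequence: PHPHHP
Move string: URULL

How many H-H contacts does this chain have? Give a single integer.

Positions: [(0, 0), (0, 1), (1, 1), (1, 2), (0, 2), (-1, 2)]
H-H contact: residue 1 @(0,1) - residue 4 @(0, 2)

Answer: 1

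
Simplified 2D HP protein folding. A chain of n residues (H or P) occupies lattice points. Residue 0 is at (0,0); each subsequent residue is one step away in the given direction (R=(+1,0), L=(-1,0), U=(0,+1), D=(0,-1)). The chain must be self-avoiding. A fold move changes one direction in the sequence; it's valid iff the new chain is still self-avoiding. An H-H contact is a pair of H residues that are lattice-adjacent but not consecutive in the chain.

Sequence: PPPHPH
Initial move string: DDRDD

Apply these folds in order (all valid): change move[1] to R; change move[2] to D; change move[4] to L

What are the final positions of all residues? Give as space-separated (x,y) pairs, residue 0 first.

Initial moves: DDRDD
Fold: move[1]->R => DRRDD (positions: [(0, 0), (0, -1), (1, -1), (2, -1), (2, -2), (2, -3)])
Fold: move[2]->D => DRDDD (positions: [(0, 0), (0, -1), (1, -1), (1, -2), (1, -3), (1, -4)])
Fold: move[4]->L => DRDDL (positions: [(0, 0), (0, -1), (1, -1), (1, -2), (1, -3), (0, -3)])

Answer: (0,0) (0,-1) (1,-1) (1,-2) (1,-3) (0,-3)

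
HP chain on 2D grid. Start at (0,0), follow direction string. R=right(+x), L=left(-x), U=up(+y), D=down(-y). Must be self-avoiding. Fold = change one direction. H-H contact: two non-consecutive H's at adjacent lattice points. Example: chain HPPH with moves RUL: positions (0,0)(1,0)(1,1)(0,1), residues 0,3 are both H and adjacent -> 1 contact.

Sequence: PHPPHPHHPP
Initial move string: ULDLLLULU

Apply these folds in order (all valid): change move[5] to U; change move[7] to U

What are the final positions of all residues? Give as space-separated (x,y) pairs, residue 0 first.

Initial moves: ULDLLLULU
Fold: move[5]->U => ULDLLUULU (positions: [(0, 0), (0, 1), (-1, 1), (-1, 0), (-2, 0), (-3, 0), (-3, 1), (-3, 2), (-4, 2), (-4, 3)])
Fold: move[7]->U => ULDLLUUUU (positions: [(0, 0), (0, 1), (-1, 1), (-1, 0), (-2, 0), (-3, 0), (-3, 1), (-3, 2), (-3, 3), (-3, 4)])

Answer: (0,0) (0,1) (-1,1) (-1,0) (-2,0) (-3,0) (-3,1) (-3,2) (-3,3) (-3,4)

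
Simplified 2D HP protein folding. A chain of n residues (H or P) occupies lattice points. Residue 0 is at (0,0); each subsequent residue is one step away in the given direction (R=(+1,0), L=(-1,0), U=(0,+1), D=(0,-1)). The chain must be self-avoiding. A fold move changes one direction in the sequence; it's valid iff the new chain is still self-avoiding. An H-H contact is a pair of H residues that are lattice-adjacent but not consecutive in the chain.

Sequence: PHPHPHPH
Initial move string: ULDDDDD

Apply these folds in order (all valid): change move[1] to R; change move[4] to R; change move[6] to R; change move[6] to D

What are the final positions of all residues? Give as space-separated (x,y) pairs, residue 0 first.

Initial moves: ULDDDDD
Fold: move[1]->R => URDDDDD (positions: [(0, 0), (0, 1), (1, 1), (1, 0), (1, -1), (1, -2), (1, -3), (1, -4)])
Fold: move[4]->R => URDDRDD (positions: [(0, 0), (0, 1), (1, 1), (1, 0), (1, -1), (2, -1), (2, -2), (2, -3)])
Fold: move[6]->R => URDDRDR (positions: [(0, 0), (0, 1), (1, 1), (1, 0), (1, -1), (2, -1), (2, -2), (3, -2)])
Fold: move[6]->D => URDDRDD (positions: [(0, 0), (0, 1), (1, 1), (1, 0), (1, -1), (2, -1), (2, -2), (2, -3)])

Answer: (0,0) (0,1) (1,1) (1,0) (1,-1) (2,-1) (2,-2) (2,-3)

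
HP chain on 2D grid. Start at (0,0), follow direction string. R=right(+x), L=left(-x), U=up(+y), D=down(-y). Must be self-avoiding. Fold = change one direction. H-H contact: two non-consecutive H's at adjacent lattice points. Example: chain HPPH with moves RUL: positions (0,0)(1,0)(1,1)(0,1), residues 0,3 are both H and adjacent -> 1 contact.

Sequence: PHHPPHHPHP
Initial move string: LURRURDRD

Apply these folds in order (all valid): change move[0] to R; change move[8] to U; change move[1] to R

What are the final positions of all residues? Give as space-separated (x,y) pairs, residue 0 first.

Answer: (0,0) (1,0) (2,0) (3,0) (4,0) (4,1) (5,1) (5,0) (6,0) (6,1)

Derivation:
Initial moves: LURRURDRD
Fold: move[0]->R => RURRURDRD (positions: [(0, 0), (1, 0), (1, 1), (2, 1), (3, 1), (3, 2), (4, 2), (4, 1), (5, 1), (5, 0)])
Fold: move[8]->U => RURRURDRU (positions: [(0, 0), (1, 0), (1, 1), (2, 1), (3, 1), (3, 2), (4, 2), (4, 1), (5, 1), (5, 2)])
Fold: move[1]->R => RRRRURDRU (positions: [(0, 0), (1, 0), (2, 0), (3, 0), (4, 0), (4, 1), (5, 1), (5, 0), (6, 0), (6, 1)])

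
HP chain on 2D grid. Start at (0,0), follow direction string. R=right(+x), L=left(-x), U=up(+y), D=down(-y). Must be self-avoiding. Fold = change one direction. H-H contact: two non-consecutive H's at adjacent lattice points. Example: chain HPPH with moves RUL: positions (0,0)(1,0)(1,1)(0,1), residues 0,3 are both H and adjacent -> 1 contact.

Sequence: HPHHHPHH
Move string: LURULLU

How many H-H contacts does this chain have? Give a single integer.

Answer: 1

Derivation:
Positions: [(0, 0), (-1, 0), (-1, 1), (0, 1), (0, 2), (-1, 2), (-2, 2), (-2, 3)]
H-H contact: residue 0 @(0,0) - residue 3 @(0, 1)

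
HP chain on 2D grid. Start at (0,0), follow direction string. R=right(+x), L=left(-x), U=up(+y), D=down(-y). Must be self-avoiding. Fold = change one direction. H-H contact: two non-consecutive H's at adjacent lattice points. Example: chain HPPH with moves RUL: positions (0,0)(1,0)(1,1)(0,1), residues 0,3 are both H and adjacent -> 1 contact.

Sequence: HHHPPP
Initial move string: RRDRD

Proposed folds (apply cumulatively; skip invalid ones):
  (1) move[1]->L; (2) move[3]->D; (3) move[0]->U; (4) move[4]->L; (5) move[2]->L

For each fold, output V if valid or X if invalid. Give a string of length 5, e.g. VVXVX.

Initial: RRDRD -> [(0, 0), (1, 0), (2, 0), (2, -1), (3, -1), (3, -2)]
Fold 1: move[1]->L => RLDRD INVALID (collision), skipped
Fold 2: move[3]->D => RRDDD VALID
Fold 3: move[0]->U => URDDD VALID
Fold 4: move[4]->L => URDDL VALID
Fold 5: move[2]->L => URLDL INVALID (collision), skipped

Answer: XVVVX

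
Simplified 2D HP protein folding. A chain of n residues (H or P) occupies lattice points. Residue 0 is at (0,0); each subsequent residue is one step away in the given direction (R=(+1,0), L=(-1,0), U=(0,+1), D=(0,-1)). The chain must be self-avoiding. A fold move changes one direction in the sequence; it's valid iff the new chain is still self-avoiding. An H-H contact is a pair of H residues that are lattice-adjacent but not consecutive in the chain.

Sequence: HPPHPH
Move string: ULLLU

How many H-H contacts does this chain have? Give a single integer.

Answer: 0

Derivation:
Positions: [(0, 0), (0, 1), (-1, 1), (-2, 1), (-3, 1), (-3, 2)]
No H-H contacts found.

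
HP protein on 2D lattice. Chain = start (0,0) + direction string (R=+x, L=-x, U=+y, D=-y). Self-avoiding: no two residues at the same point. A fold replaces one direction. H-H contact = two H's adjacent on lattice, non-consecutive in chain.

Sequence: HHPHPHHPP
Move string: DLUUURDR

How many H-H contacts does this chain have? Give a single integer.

Positions: [(0, 0), (0, -1), (-1, -1), (-1, 0), (-1, 1), (-1, 2), (0, 2), (0, 1), (1, 1)]
H-H contact: residue 0 @(0,0) - residue 3 @(-1, 0)

Answer: 1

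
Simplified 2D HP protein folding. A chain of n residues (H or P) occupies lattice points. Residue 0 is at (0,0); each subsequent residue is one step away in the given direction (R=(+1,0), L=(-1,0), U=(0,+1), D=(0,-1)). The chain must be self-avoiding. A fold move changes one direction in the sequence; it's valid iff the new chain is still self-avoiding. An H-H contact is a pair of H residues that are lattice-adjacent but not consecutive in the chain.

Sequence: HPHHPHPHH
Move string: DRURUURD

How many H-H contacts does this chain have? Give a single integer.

Positions: [(0, 0), (0, -1), (1, -1), (1, 0), (2, 0), (2, 1), (2, 2), (3, 2), (3, 1)]
H-H contact: residue 0 @(0,0) - residue 3 @(1, 0)
H-H contact: residue 5 @(2,1) - residue 8 @(3, 1)

Answer: 2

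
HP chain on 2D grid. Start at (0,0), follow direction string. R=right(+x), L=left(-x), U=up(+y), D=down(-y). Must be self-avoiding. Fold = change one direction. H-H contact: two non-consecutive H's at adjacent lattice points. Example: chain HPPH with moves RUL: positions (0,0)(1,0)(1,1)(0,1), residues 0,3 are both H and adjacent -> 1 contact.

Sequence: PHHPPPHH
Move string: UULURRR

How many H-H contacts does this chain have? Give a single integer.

Answer: 0

Derivation:
Positions: [(0, 0), (0, 1), (0, 2), (-1, 2), (-1, 3), (0, 3), (1, 3), (2, 3)]
No H-H contacts found.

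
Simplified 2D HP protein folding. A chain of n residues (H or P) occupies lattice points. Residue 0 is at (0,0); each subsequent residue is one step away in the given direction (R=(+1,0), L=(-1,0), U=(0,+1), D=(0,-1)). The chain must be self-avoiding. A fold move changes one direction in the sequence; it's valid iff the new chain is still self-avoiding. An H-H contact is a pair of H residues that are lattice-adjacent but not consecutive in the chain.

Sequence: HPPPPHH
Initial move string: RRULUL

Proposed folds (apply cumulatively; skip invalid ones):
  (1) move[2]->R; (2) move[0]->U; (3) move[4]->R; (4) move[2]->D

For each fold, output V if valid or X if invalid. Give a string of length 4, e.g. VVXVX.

Answer: XVXX

Derivation:
Initial: RRULUL -> [(0, 0), (1, 0), (2, 0), (2, 1), (1, 1), (1, 2), (0, 2)]
Fold 1: move[2]->R => RRRLUL INVALID (collision), skipped
Fold 2: move[0]->U => URULUL VALID
Fold 3: move[4]->R => URULRL INVALID (collision), skipped
Fold 4: move[2]->D => URDLUL INVALID (collision), skipped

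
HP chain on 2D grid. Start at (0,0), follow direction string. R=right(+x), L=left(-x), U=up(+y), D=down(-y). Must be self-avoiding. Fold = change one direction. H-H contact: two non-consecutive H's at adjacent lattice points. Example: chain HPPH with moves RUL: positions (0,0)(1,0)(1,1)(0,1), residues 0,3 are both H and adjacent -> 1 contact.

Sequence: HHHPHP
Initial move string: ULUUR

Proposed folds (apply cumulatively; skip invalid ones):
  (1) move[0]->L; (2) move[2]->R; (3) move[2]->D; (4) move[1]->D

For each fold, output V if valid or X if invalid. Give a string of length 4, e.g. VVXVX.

Answer: VXXX

Derivation:
Initial: ULUUR -> [(0, 0), (0, 1), (-1, 1), (-1, 2), (-1, 3), (0, 3)]
Fold 1: move[0]->L => LLUUR VALID
Fold 2: move[2]->R => LLRUR INVALID (collision), skipped
Fold 3: move[2]->D => LLDUR INVALID (collision), skipped
Fold 4: move[1]->D => LDUUR INVALID (collision), skipped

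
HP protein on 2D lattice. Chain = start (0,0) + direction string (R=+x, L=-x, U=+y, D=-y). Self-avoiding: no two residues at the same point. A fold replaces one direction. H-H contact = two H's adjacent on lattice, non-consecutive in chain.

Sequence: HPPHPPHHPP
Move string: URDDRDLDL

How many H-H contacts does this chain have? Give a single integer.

Answer: 1

Derivation:
Positions: [(0, 0), (0, 1), (1, 1), (1, 0), (1, -1), (2, -1), (2, -2), (1, -2), (1, -3), (0, -3)]
H-H contact: residue 0 @(0,0) - residue 3 @(1, 0)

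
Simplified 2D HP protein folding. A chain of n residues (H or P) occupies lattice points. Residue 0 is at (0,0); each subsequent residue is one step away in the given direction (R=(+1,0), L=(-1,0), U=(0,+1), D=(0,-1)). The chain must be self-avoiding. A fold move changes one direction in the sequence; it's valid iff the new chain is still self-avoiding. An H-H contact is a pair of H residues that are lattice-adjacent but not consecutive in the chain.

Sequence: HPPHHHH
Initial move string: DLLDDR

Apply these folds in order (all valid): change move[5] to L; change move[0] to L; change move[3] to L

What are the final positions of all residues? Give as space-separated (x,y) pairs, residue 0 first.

Initial moves: DLLDDR
Fold: move[5]->L => DLLDDL (positions: [(0, 0), (0, -1), (-1, -1), (-2, -1), (-2, -2), (-2, -3), (-3, -3)])
Fold: move[0]->L => LLLDDL (positions: [(0, 0), (-1, 0), (-2, 0), (-3, 0), (-3, -1), (-3, -2), (-4, -2)])
Fold: move[3]->L => LLLLDL (positions: [(0, 0), (-1, 0), (-2, 0), (-3, 0), (-4, 0), (-4, -1), (-5, -1)])

Answer: (0,0) (-1,0) (-2,0) (-3,0) (-4,0) (-4,-1) (-5,-1)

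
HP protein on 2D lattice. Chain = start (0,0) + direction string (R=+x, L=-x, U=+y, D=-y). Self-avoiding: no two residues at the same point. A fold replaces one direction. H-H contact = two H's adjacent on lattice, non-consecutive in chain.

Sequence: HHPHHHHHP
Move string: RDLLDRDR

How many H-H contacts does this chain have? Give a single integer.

Positions: [(0, 0), (1, 0), (1, -1), (0, -1), (-1, -1), (-1, -2), (0, -2), (0, -3), (1, -3)]
H-H contact: residue 0 @(0,0) - residue 3 @(0, -1)
H-H contact: residue 3 @(0,-1) - residue 6 @(0, -2)

Answer: 2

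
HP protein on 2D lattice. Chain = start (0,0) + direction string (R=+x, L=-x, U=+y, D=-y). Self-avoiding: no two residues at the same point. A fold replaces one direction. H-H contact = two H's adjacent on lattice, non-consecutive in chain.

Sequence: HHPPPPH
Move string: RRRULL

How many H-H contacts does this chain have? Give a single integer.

Answer: 1

Derivation:
Positions: [(0, 0), (1, 0), (2, 0), (3, 0), (3, 1), (2, 1), (1, 1)]
H-H contact: residue 1 @(1,0) - residue 6 @(1, 1)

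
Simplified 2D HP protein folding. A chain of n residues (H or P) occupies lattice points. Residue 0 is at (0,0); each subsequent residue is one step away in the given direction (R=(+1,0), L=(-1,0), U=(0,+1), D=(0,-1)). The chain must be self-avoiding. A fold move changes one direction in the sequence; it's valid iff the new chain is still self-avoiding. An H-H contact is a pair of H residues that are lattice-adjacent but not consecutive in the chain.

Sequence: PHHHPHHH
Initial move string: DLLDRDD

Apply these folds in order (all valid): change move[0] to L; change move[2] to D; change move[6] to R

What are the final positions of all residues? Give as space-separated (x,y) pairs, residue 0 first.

Answer: (0,0) (-1,0) (-2,0) (-2,-1) (-2,-2) (-1,-2) (-1,-3) (0,-3)

Derivation:
Initial moves: DLLDRDD
Fold: move[0]->L => LLLDRDD (positions: [(0, 0), (-1, 0), (-2, 0), (-3, 0), (-3, -1), (-2, -1), (-2, -2), (-2, -3)])
Fold: move[2]->D => LLDDRDD (positions: [(0, 0), (-1, 0), (-2, 0), (-2, -1), (-2, -2), (-1, -2), (-1, -3), (-1, -4)])
Fold: move[6]->R => LLDDRDR (positions: [(0, 0), (-1, 0), (-2, 0), (-2, -1), (-2, -2), (-1, -2), (-1, -3), (0, -3)])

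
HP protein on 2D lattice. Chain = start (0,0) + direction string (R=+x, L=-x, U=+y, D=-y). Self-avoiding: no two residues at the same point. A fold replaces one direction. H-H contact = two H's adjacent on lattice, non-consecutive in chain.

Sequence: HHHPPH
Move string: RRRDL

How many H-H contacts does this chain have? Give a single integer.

Answer: 1

Derivation:
Positions: [(0, 0), (1, 0), (2, 0), (3, 0), (3, -1), (2, -1)]
H-H contact: residue 2 @(2,0) - residue 5 @(2, -1)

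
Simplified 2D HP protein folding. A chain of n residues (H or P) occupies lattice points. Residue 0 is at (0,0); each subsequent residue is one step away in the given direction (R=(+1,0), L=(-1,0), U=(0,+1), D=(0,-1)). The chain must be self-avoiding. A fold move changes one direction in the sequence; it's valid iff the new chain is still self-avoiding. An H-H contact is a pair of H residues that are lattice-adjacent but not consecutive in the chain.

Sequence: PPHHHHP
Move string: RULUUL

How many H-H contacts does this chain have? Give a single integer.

Answer: 0

Derivation:
Positions: [(0, 0), (1, 0), (1, 1), (0, 1), (0, 2), (0, 3), (-1, 3)]
No H-H contacts found.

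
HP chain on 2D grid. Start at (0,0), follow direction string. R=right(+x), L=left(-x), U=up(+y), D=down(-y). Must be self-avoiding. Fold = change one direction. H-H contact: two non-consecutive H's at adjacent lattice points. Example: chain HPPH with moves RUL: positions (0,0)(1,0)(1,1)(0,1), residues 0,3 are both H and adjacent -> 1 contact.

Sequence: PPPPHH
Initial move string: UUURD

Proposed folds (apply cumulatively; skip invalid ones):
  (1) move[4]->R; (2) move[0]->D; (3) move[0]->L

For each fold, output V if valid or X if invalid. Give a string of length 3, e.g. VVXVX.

Initial: UUURD -> [(0, 0), (0, 1), (0, 2), (0, 3), (1, 3), (1, 2)]
Fold 1: move[4]->R => UUURR VALID
Fold 2: move[0]->D => DUURR INVALID (collision), skipped
Fold 3: move[0]->L => LUURR VALID

Answer: VXV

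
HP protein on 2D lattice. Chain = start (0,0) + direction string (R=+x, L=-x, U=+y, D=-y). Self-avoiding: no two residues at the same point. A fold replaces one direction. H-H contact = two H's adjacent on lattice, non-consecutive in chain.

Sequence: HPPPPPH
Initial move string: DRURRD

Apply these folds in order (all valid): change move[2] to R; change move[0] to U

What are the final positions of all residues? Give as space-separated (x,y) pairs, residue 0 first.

Initial moves: DRURRD
Fold: move[2]->R => DRRRRD (positions: [(0, 0), (0, -1), (1, -1), (2, -1), (3, -1), (4, -1), (4, -2)])
Fold: move[0]->U => URRRRD (positions: [(0, 0), (0, 1), (1, 1), (2, 1), (3, 1), (4, 1), (4, 0)])

Answer: (0,0) (0,1) (1,1) (2,1) (3,1) (4,1) (4,0)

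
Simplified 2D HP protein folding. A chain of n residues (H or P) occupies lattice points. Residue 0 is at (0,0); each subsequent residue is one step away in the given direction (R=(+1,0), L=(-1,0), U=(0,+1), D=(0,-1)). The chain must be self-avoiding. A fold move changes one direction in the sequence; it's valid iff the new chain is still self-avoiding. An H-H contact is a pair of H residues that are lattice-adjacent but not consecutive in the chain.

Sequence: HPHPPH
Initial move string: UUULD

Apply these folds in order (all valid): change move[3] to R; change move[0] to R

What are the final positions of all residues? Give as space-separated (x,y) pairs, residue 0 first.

Answer: (0,0) (1,0) (1,1) (1,2) (2,2) (2,1)

Derivation:
Initial moves: UUULD
Fold: move[3]->R => UUURD (positions: [(0, 0), (0, 1), (0, 2), (0, 3), (1, 3), (1, 2)])
Fold: move[0]->R => RUURD (positions: [(0, 0), (1, 0), (1, 1), (1, 2), (2, 2), (2, 1)])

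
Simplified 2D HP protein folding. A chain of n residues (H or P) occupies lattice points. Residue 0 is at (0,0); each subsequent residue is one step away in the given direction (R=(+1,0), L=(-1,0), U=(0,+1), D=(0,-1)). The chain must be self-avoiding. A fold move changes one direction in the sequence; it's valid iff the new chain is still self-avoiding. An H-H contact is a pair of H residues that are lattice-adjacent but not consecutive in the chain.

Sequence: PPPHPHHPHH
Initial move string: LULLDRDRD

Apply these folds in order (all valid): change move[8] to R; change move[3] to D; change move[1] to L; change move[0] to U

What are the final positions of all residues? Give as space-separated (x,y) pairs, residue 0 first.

Answer: (0,0) (0,1) (-1,1) (-2,1) (-2,0) (-2,-1) (-1,-1) (-1,-2) (0,-2) (1,-2)

Derivation:
Initial moves: LULLDRDRD
Fold: move[8]->R => LULLDRDRR (positions: [(0, 0), (-1, 0), (-1, 1), (-2, 1), (-3, 1), (-3, 0), (-2, 0), (-2, -1), (-1, -1), (0, -1)])
Fold: move[3]->D => LULDDRDRR (positions: [(0, 0), (-1, 0), (-1, 1), (-2, 1), (-2, 0), (-2, -1), (-1, -1), (-1, -2), (0, -2), (1, -2)])
Fold: move[1]->L => LLLDDRDRR (positions: [(0, 0), (-1, 0), (-2, 0), (-3, 0), (-3, -1), (-3, -2), (-2, -2), (-2, -3), (-1, -3), (0, -3)])
Fold: move[0]->U => ULLDDRDRR (positions: [(0, 0), (0, 1), (-1, 1), (-2, 1), (-2, 0), (-2, -1), (-1, -1), (-1, -2), (0, -2), (1, -2)])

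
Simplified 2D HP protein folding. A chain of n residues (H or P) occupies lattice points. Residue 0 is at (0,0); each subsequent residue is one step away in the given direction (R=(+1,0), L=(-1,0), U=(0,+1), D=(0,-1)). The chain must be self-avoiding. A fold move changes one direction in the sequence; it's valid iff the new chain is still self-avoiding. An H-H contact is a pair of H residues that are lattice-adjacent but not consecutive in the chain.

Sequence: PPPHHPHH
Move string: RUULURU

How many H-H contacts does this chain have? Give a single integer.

Positions: [(0, 0), (1, 0), (1, 1), (1, 2), (0, 2), (0, 3), (1, 3), (1, 4)]
H-H contact: residue 3 @(1,2) - residue 6 @(1, 3)

Answer: 1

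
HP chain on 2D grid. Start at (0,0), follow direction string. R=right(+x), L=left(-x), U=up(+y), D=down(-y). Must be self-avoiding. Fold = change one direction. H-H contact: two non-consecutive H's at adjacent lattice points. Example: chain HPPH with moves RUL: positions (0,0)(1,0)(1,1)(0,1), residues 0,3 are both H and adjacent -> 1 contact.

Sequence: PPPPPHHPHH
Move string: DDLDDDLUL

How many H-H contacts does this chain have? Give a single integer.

Positions: [(0, 0), (0, -1), (0, -2), (-1, -2), (-1, -3), (-1, -4), (-1, -5), (-2, -5), (-2, -4), (-3, -4)]
H-H contact: residue 5 @(-1,-4) - residue 8 @(-2, -4)

Answer: 1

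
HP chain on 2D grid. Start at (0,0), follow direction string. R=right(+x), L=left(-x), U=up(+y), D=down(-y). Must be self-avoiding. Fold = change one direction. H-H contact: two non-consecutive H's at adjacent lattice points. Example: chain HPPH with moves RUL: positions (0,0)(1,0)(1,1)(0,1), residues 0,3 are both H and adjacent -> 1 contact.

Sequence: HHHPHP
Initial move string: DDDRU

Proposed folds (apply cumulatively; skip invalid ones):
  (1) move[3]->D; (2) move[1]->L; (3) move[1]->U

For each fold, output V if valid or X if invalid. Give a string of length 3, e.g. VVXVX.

Initial: DDDRU -> [(0, 0), (0, -1), (0, -2), (0, -3), (1, -3), (1, -2)]
Fold 1: move[3]->D => DDDDU INVALID (collision), skipped
Fold 2: move[1]->L => DLDRU INVALID (collision), skipped
Fold 3: move[1]->U => DUDRU INVALID (collision), skipped

Answer: XXX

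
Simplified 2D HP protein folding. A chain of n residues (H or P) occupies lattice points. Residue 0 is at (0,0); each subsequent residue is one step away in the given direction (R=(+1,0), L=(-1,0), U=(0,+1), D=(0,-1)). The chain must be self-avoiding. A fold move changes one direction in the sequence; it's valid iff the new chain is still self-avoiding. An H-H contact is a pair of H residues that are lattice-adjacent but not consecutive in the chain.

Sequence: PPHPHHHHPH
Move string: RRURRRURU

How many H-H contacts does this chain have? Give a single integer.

Answer: 0

Derivation:
Positions: [(0, 0), (1, 0), (2, 0), (2, 1), (3, 1), (4, 1), (5, 1), (5, 2), (6, 2), (6, 3)]
No H-H contacts found.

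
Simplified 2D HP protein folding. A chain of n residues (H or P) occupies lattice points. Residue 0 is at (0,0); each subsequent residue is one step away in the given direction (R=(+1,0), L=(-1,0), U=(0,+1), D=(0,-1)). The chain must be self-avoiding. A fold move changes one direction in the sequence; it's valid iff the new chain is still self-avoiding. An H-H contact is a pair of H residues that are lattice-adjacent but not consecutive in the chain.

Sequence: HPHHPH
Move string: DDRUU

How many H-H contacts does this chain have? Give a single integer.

Positions: [(0, 0), (0, -1), (0, -2), (1, -2), (1, -1), (1, 0)]
H-H contact: residue 0 @(0,0) - residue 5 @(1, 0)

Answer: 1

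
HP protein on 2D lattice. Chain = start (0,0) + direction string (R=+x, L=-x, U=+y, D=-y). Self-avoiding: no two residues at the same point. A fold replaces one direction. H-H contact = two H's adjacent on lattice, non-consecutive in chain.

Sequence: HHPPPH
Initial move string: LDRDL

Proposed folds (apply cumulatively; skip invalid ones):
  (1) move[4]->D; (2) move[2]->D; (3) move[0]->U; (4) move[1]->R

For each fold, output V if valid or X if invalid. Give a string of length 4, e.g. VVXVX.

Initial: LDRDL -> [(0, 0), (-1, 0), (-1, -1), (0, -1), (0, -2), (-1, -2)]
Fold 1: move[4]->D => LDRDD VALID
Fold 2: move[2]->D => LDDDD VALID
Fold 3: move[0]->U => UDDDD INVALID (collision), skipped
Fold 4: move[1]->R => LRDDD INVALID (collision), skipped

Answer: VVXX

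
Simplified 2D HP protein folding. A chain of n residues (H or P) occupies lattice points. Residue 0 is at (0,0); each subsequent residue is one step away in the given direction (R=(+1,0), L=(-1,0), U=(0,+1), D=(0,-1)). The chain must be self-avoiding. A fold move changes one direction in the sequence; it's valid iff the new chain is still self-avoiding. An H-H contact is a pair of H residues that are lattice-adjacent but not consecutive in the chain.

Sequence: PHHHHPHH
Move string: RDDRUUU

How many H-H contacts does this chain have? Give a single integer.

Answer: 1

Derivation:
Positions: [(0, 0), (1, 0), (1, -1), (1, -2), (2, -2), (2, -1), (2, 0), (2, 1)]
H-H contact: residue 1 @(1,0) - residue 6 @(2, 0)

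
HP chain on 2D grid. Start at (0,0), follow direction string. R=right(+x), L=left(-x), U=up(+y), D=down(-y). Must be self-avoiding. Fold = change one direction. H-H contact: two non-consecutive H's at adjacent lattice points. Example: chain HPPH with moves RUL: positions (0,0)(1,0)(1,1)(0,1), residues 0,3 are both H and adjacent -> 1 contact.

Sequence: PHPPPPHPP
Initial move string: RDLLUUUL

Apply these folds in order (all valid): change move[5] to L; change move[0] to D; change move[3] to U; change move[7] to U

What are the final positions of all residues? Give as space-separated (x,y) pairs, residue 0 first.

Initial moves: RDLLUUUL
Fold: move[5]->L => RDLLULUL (positions: [(0, 0), (1, 0), (1, -1), (0, -1), (-1, -1), (-1, 0), (-2, 0), (-2, 1), (-3, 1)])
Fold: move[0]->D => DDLLULUL (positions: [(0, 0), (0, -1), (0, -2), (-1, -2), (-2, -2), (-2, -1), (-3, -1), (-3, 0), (-4, 0)])
Fold: move[3]->U => DDLUULUL (positions: [(0, 0), (0, -1), (0, -2), (-1, -2), (-1, -1), (-1, 0), (-2, 0), (-2, 1), (-3, 1)])
Fold: move[7]->U => DDLUULUU (positions: [(0, 0), (0, -1), (0, -2), (-1, -2), (-1, -1), (-1, 0), (-2, 0), (-2, 1), (-2, 2)])

Answer: (0,0) (0,-1) (0,-2) (-1,-2) (-1,-1) (-1,0) (-2,0) (-2,1) (-2,2)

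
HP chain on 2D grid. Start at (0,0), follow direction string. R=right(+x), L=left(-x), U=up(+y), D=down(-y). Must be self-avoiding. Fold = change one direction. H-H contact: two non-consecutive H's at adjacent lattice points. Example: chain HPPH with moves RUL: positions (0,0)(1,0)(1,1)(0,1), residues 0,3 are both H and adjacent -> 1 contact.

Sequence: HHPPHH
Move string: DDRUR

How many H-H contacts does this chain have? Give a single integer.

Answer: 1

Derivation:
Positions: [(0, 0), (0, -1), (0, -2), (1, -2), (1, -1), (2, -1)]
H-H contact: residue 1 @(0,-1) - residue 4 @(1, -1)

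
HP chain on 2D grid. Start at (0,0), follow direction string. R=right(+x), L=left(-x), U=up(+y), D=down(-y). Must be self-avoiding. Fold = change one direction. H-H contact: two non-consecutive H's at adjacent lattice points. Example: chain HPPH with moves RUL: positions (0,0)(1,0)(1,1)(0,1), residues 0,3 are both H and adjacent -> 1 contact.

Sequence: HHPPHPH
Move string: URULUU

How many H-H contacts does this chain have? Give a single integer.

Answer: 1

Derivation:
Positions: [(0, 0), (0, 1), (1, 1), (1, 2), (0, 2), (0, 3), (0, 4)]
H-H contact: residue 1 @(0,1) - residue 4 @(0, 2)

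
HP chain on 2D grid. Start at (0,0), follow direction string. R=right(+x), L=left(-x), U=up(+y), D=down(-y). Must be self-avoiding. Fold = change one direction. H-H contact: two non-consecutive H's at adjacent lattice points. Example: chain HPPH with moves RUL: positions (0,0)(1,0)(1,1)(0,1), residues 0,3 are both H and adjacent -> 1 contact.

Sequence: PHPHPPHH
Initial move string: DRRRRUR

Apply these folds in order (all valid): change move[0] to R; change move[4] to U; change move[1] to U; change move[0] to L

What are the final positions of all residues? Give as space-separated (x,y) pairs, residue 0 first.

Initial moves: DRRRRUR
Fold: move[0]->R => RRRRRUR (positions: [(0, 0), (1, 0), (2, 0), (3, 0), (4, 0), (5, 0), (5, 1), (6, 1)])
Fold: move[4]->U => RRRRUUR (positions: [(0, 0), (1, 0), (2, 0), (3, 0), (4, 0), (4, 1), (4, 2), (5, 2)])
Fold: move[1]->U => RURRUUR (positions: [(0, 0), (1, 0), (1, 1), (2, 1), (3, 1), (3, 2), (3, 3), (4, 3)])
Fold: move[0]->L => LURRUUR (positions: [(0, 0), (-1, 0), (-1, 1), (0, 1), (1, 1), (1, 2), (1, 3), (2, 3)])

Answer: (0,0) (-1,0) (-1,1) (0,1) (1,1) (1,2) (1,3) (2,3)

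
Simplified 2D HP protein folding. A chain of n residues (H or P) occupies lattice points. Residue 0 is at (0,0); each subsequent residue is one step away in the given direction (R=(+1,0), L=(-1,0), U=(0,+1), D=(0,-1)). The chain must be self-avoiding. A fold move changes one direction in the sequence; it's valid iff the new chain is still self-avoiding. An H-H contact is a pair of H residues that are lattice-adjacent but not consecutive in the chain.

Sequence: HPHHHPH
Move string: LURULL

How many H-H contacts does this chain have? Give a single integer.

Positions: [(0, 0), (-1, 0), (-1, 1), (0, 1), (0, 2), (-1, 2), (-2, 2)]
H-H contact: residue 0 @(0,0) - residue 3 @(0, 1)

Answer: 1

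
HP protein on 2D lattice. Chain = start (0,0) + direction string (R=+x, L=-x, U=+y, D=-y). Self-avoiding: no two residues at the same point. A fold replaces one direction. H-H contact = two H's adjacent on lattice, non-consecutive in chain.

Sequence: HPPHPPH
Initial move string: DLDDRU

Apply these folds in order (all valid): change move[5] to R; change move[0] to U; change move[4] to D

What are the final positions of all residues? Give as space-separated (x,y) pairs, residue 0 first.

Answer: (0,0) (0,1) (-1,1) (-1,0) (-1,-1) (-1,-2) (0,-2)

Derivation:
Initial moves: DLDDRU
Fold: move[5]->R => DLDDRR (positions: [(0, 0), (0, -1), (-1, -1), (-1, -2), (-1, -3), (0, -3), (1, -3)])
Fold: move[0]->U => ULDDRR (positions: [(0, 0), (0, 1), (-1, 1), (-1, 0), (-1, -1), (0, -1), (1, -1)])
Fold: move[4]->D => ULDDDR (positions: [(0, 0), (0, 1), (-1, 1), (-1, 0), (-1, -1), (-1, -2), (0, -2)])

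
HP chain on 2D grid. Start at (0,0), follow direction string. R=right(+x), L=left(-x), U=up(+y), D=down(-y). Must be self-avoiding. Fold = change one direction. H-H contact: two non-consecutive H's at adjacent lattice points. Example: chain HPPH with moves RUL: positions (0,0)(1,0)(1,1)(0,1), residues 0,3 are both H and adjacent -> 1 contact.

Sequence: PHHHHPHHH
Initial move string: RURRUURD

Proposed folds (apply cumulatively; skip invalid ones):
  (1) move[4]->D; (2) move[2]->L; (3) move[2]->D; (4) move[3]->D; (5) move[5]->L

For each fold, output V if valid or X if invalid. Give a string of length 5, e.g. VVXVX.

Initial: RURRUURD -> [(0, 0), (1, 0), (1, 1), (2, 1), (3, 1), (3, 2), (3, 3), (4, 3), (4, 2)]
Fold 1: move[4]->D => RURRDURD INVALID (collision), skipped
Fold 2: move[2]->L => RULRUURD INVALID (collision), skipped
Fold 3: move[2]->D => RUDRUURD INVALID (collision), skipped
Fold 4: move[3]->D => RURDUURD INVALID (collision), skipped
Fold 5: move[5]->L => RURRULRD INVALID (collision), skipped

Answer: XXXXX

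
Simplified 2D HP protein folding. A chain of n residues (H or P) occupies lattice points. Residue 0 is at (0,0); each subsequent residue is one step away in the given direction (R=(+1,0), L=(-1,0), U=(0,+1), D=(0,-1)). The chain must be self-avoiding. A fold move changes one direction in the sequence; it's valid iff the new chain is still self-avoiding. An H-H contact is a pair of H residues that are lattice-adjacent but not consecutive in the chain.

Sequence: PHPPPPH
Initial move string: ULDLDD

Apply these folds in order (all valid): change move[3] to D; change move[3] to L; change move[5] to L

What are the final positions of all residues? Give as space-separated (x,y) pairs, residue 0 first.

Initial moves: ULDLDD
Fold: move[3]->D => ULDDDD (positions: [(0, 0), (0, 1), (-1, 1), (-1, 0), (-1, -1), (-1, -2), (-1, -3)])
Fold: move[3]->L => ULDLDD (positions: [(0, 0), (0, 1), (-1, 1), (-1, 0), (-2, 0), (-2, -1), (-2, -2)])
Fold: move[5]->L => ULDLDL (positions: [(0, 0), (0, 1), (-1, 1), (-1, 0), (-2, 0), (-2, -1), (-3, -1)])

Answer: (0,0) (0,1) (-1,1) (-1,0) (-2,0) (-2,-1) (-3,-1)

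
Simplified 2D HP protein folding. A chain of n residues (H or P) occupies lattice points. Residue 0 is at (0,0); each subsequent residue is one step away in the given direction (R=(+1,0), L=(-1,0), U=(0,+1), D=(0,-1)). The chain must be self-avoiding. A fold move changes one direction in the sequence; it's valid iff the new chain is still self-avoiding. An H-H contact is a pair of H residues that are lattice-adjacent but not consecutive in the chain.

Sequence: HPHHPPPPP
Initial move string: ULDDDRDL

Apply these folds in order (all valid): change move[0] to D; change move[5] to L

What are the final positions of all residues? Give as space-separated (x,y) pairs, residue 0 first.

Initial moves: ULDDDRDL
Fold: move[0]->D => DLDDDRDL (positions: [(0, 0), (0, -1), (-1, -1), (-1, -2), (-1, -3), (-1, -4), (0, -4), (0, -5), (-1, -5)])
Fold: move[5]->L => DLDDDLDL (positions: [(0, 0), (0, -1), (-1, -1), (-1, -2), (-1, -3), (-1, -4), (-2, -4), (-2, -5), (-3, -5)])

Answer: (0,0) (0,-1) (-1,-1) (-1,-2) (-1,-3) (-1,-4) (-2,-4) (-2,-5) (-3,-5)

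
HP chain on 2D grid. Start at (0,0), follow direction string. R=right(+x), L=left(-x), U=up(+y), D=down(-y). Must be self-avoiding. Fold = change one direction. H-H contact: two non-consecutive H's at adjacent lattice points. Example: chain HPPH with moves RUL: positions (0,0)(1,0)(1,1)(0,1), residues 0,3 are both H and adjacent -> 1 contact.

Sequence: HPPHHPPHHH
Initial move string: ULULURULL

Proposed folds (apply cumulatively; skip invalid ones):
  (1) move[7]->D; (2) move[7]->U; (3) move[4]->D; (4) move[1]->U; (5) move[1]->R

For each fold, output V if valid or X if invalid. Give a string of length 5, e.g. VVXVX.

Initial: ULULURULL -> [(0, 0), (0, 1), (-1, 1), (-1, 2), (-2, 2), (-2, 3), (-1, 3), (-1, 4), (-2, 4), (-3, 4)]
Fold 1: move[7]->D => ULULURUDL INVALID (collision), skipped
Fold 2: move[7]->U => ULULURUUL VALID
Fold 3: move[4]->D => ULULDRUUL INVALID (collision), skipped
Fold 4: move[1]->U => UUULURUUL VALID
Fold 5: move[1]->R => URULURUUL VALID

Answer: XVXVV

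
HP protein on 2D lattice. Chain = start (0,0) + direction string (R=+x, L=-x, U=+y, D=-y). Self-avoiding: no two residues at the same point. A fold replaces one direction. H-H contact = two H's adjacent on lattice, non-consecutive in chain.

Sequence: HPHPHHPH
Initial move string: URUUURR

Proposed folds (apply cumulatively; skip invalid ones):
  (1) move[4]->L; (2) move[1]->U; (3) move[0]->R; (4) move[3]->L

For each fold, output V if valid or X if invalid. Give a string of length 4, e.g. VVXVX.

Initial: URUUURR -> [(0, 0), (0, 1), (1, 1), (1, 2), (1, 3), (1, 4), (2, 4), (3, 4)]
Fold 1: move[4]->L => URUULRR INVALID (collision), skipped
Fold 2: move[1]->U => UUUUURR VALID
Fold 3: move[0]->R => RUUUURR VALID
Fold 4: move[3]->L => RUULURR VALID

Answer: XVVV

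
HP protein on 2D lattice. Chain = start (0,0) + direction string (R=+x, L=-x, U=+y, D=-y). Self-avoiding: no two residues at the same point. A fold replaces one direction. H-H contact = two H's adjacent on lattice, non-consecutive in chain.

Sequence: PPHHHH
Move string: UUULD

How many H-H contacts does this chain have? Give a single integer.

Answer: 1

Derivation:
Positions: [(0, 0), (0, 1), (0, 2), (0, 3), (-1, 3), (-1, 2)]
H-H contact: residue 2 @(0,2) - residue 5 @(-1, 2)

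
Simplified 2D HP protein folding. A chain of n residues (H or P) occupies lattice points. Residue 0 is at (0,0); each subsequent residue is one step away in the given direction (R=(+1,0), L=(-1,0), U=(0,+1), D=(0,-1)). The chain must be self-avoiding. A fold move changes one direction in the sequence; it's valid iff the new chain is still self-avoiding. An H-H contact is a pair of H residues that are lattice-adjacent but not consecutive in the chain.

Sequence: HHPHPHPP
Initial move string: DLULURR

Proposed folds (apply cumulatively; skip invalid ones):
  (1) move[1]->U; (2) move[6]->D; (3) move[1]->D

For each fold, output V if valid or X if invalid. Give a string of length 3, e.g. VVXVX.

Initial: DLULURR -> [(0, 0), (0, -1), (-1, -1), (-1, 0), (-2, 0), (-2, 1), (-1, 1), (0, 1)]
Fold 1: move[1]->U => DUULURR INVALID (collision), skipped
Fold 2: move[6]->D => DLULURD INVALID (collision), skipped
Fold 3: move[1]->D => DDULURR INVALID (collision), skipped

Answer: XXX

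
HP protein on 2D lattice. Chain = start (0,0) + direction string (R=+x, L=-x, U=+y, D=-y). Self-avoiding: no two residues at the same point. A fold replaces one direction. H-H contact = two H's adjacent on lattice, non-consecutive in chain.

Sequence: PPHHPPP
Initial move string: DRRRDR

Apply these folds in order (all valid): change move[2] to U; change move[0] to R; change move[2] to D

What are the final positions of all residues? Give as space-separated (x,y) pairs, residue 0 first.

Initial moves: DRRRDR
Fold: move[2]->U => DRURDR (positions: [(0, 0), (0, -1), (1, -1), (1, 0), (2, 0), (2, -1), (3, -1)])
Fold: move[0]->R => RRURDR (positions: [(0, 0), (1, 0), (2, 0), (2, 1), (3, 1), (3, 0), (4, 0)])
Fold: move[2]->D => RRDRDR (positions: [(0, 0), (1, 0), (2, 0), (2, -1), (3, -1), (3, -2), (4, -2)])

Answer: (0,0) (1,0) (2,0) (2,-1) (3,-1) (3,-2) (4,-2)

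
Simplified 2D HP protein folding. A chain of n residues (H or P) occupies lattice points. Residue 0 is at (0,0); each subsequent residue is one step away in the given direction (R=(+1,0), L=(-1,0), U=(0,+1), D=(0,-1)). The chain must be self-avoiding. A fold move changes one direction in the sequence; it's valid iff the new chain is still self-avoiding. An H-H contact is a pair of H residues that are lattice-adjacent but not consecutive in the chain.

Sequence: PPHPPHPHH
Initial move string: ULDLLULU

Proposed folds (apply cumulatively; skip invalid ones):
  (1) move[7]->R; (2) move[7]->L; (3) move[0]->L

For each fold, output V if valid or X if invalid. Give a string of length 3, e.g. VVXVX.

Answer: XVV

Derivation:
Initial: ULDLLULU -> [(0, 0), (0, 1), (-1, 1), (-1, 0), (-2, 0), (-3, 0), (-3, 1), (-4, 1), (-4, 2)]
Fold 1: move[7]->R => ULDLLULR INVALID (collision), skipped
Fold 2: move[7]->L => ULDLLULL VALID
Fold 3: move[0]->L => LLDLLULL VALID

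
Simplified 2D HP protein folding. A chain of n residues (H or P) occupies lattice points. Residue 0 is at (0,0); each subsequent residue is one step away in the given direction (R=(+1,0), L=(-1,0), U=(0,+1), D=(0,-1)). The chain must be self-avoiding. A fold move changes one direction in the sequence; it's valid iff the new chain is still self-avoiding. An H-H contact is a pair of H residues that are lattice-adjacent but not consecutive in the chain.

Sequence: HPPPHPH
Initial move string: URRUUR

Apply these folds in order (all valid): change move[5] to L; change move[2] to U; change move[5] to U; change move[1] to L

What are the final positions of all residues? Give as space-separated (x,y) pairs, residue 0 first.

Answer: (0,0) (0,1) (-1,1) (-1,2) (-1,3) (-1,4) (-1,5)

Derivation:
Initial moves: URRUUR
Fold: move[5]->L => URRUUL (positions: [(0, 0), (0, 1), (1, 1), (2, 1), (2, 2), (2, 3), (1, 3)])
Fold: move[2]->U => URUUUL (positions: [(0, 0), (0, 1), (1, 1), (1, 2), (1, 3), (1, 4), (0, 4)])
Fold: move[5]->U => URUUUU (positions: [(0, 0), (0, 1), (1, 1), (1, 2), (1, 3), (1, 4), (1, 5)])
Fold: move[1]->L => ULUUUU (positions: [(0, 0), (0, 1), (-1, 1), (-1, 2), (-1, 3), (-1, 4), (-1, 5)])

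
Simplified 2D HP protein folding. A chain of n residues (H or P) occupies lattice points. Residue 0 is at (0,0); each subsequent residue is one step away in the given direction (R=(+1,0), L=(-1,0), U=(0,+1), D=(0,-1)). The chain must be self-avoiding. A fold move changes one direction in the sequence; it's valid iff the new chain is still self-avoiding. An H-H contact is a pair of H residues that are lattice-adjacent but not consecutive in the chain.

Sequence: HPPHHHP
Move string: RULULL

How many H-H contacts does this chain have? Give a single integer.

Answer: 1

Derivation:
Positions: [(0, 0), (1, 0), (1, 1), (0, 1), (0, 2), (-1, 2), (-2, 2)]
H-H contact: residue 0 @(0,0) - residue 3 @(0, 1)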